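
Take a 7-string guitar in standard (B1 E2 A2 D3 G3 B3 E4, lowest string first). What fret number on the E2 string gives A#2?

A#2 is 6 semitones above the open E2 (E–F–F#–G–G#–A–A#), so it sits at fret 6.

6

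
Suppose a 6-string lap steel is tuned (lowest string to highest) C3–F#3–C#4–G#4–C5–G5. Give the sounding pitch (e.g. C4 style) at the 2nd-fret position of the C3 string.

The open C3 string plus 2 semitones: C–C#–D.
No B→C boundary is crossed, so the octave stays at 3.

D3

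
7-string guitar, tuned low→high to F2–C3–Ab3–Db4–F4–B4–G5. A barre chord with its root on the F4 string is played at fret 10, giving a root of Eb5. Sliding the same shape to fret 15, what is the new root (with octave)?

Ab5

Moving from fret 10 to fret 15 shifts the root by 5 semitones.
Eb5 up 5 semitones is Ab5.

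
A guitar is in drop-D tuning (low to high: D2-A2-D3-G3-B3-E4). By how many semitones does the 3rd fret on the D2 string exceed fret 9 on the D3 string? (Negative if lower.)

D2 at fret 3 → F2 (MIDI 41); D3 at fret 9 → B3 (MIDI 59).
41 − 59 = -18, so the two pitches are 18 semitones apart.

-18 semitones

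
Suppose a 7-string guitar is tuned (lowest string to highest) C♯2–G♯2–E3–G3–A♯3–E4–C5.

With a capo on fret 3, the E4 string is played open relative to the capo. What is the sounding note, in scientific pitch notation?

G4

The capo raises the open E4 by 3 semitones to G4; fretting 0 more gives E4 + 3 + 0 = E4 + 3 semitones = G4.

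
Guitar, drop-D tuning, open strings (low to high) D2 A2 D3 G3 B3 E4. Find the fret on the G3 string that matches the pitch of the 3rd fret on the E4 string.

12

E4 at fret 3 is E4 + 3 semitones = G4.
The open G3 string is 9 semitones below the open E4, so the same pitch on the G3 string lies at fret 3 + 9 = 12.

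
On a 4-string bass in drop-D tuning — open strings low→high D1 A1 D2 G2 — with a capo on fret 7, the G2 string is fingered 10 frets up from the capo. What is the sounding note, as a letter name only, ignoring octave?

C

The capo raises the open G2 by 7 semitones to D3; fretting 10 more gives G2 + 7 + 10 = G2 + 17 semitones, landing on C.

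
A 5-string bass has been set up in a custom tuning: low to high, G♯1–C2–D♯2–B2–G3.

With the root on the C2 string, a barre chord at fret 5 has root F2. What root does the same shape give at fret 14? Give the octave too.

D3

Moving from fret 5 to fret 14 shifts the root by 9 semitones.
F2 up 9 semitones is D3.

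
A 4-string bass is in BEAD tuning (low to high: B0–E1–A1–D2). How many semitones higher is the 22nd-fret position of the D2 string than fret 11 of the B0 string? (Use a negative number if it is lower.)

26 semitones

D2 at fret 22 → C4 (MIDI 60); B0 at fret 11 → A#1 (MIDI 34).
60 − 34 = 26, so the two pitches are 26 semitones apart.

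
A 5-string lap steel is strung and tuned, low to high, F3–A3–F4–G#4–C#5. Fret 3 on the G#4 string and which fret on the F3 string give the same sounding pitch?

18

Fret 3 on G#4 is MIDI 68 + 3 = 71 (B4). On the F3 string (open MIDI 53), that pitch is 71 − 53 = fret 18.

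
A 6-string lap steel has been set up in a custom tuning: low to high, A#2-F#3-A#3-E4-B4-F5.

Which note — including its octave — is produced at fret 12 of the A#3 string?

A#3 is MIDI 58. Adding 12 gives 70, which is A#4.
(Equivalently spelled Bb4.)

A#4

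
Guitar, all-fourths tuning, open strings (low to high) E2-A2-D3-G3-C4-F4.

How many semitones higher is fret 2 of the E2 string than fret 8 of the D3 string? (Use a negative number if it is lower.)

E2 at fret 2 → F#2 (MIDI 42); D3 at fret 8 → A#3 (MIDI 58).
42 − 58 = -16, so the two pitches are 16 semitones apart.

-16 semitones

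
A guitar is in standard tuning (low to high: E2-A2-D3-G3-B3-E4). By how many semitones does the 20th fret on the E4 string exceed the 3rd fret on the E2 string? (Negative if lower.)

41 semitones

E4 at fret 20 → C6 (MIDI 84); E2 at fret 3 → G2 (MIDI 43).
84 − 43 = 41, so the two pitches are 41 semitones apart.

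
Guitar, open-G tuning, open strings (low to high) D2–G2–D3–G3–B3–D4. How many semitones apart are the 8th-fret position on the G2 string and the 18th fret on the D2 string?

G2 at fret 8 → D♯3 (MIDI 51); D2 at fret 18 → G♯3 (MIDI 56).
51 − 56 = -5, so the two pitches are 5 semitones apart, with G♯3 the higher.

5 semitones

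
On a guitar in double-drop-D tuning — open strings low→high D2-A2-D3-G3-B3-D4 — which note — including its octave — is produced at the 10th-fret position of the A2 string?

A2 is MIDI 45. Adding 10 gives 55, which is G3.

G3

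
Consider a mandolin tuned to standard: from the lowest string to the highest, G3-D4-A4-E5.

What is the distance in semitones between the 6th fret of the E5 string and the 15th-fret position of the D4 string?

5 semitones

E5 at fret 6 → A♯5 (MIDI 82); D4 at fret 15 → F5 (MIDI 77).
82 − 77 = 5, so the two pitches are 5 semitones apart, with A♯5 the higher.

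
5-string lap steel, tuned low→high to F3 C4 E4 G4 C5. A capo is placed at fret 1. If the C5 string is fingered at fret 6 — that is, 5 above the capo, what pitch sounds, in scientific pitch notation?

Gb5

The capo raises the open C5 by 1 semitone to Db5; fretting 5 more gives C5 + 1 + 5 = C5 + 6 semitones = Gb5.
(Also written F#.)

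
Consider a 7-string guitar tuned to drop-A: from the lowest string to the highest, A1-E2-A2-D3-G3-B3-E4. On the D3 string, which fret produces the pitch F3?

3

F3 is 3 semitones above the open D3 (D–D#–E–F), so it sits at fret 3.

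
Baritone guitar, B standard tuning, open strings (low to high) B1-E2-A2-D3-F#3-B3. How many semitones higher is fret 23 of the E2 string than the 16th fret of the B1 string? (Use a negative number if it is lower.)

12 semitones

E2 at fret 23 → D#4 (MIDI 63); B1 at fret 16 → D#3 (MIDI 51).
63 − 51 = 12, so the two pitches are 12 semitones apart.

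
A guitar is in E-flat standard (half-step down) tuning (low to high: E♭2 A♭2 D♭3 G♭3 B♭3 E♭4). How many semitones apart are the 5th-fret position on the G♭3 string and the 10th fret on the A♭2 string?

G♭3 at fret 5 → B3 (MIDI 59); A♭2 at fret 10 → G♭3 (MIDI 54).
59 − 54 = 5, so the two pitches are 5 semitones apart, with B3 the higher.

5 semitones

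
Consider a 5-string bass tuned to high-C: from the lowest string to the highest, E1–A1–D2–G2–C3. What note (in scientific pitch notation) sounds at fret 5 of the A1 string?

The open A1 string plus 5 semitones: A–A#–B–C–C#–D.
The walk passes from B into C once, so the octave number goes from 1 to 2.

D2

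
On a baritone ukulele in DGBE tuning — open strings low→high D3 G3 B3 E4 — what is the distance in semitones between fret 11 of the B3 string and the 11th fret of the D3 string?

B3 at fret 11 → A#4 (MIDI 70); D3 at fret 11 → C#4 (MIDI 61).
70 − 61 = 9, so the two pitches are 9 semitones apart, with A#4 the higher.

9 semitones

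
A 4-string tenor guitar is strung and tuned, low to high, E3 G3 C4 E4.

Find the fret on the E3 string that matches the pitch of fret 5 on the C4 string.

C4 at fret 5 is C4 + 5 semitones = F4.
The open E3 string is 8 semitones below the open C4, so the same pitch on the E3 string lies at fret 5 + 8 = 13.

13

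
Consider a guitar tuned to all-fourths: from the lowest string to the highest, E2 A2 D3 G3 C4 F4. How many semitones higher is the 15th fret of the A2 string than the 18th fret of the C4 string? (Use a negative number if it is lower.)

-18 semitones

A2 at fret 15 → C4 (MIDI 60); C4 at fret 18 → F♯5 (MIDI 78).
60 − 78 = -18, so the two pitches are 18 semitones apart.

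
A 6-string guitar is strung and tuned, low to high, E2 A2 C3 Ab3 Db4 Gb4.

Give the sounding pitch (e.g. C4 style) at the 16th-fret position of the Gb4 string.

Gb4 is MIDI 66. Adding 16 gives 82, which is Bb5.

Bb5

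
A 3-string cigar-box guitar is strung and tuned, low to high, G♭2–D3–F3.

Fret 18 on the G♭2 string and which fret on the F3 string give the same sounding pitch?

7

Fret 18 on G♭2 is MIDI 42 + 18 = 60 (C4). On the F3 string (open MIDI 53), that pitch is 60 − 53 = fret 7.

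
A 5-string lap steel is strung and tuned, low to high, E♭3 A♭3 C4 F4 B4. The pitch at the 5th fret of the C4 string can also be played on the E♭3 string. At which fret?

14

C4 at fret 5 is C4 + 5 semitones = F4.
The open E♭3 string is 9 semitones below the open C4, so the same pitch on the E♭3 string lies at fret 5 + 9 = 14.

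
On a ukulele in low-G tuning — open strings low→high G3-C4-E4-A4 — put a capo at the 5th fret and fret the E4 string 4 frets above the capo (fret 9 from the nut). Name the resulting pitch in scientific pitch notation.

The capo raises the open E4 by 5 semitones to A4; fretting 4 more gives E4 + 5 + 4 = E4 + 9 semitones = C♯5.
(Also written D♭.)

C♯5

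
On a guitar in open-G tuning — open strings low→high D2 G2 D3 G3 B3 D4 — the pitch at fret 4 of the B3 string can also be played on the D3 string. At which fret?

13

Fret 4 on B3 is MIDI 59 + 4 = 63 (D#4). On the D3 string (open MIDI 50), that pitch is 63 − 50 = fret 13.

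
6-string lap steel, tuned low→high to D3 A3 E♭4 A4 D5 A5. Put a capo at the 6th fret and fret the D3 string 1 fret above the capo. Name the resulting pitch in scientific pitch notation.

A3

The capo raises the open D3 by 6 semitones to A♭3; fretting 1 more gives D3 + 6 + 1 = D3 + 7 semitones = A3.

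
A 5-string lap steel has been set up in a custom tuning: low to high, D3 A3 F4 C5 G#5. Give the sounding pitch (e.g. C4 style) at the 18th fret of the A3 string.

A3 is MIDI 57. Adding 18 gives 75, which is D#5.
(Equivalently spelled Eb5.)

D#5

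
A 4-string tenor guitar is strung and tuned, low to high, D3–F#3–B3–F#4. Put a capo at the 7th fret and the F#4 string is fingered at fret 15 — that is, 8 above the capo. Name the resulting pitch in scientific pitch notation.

A5

The capo raises the open F#4 by 7 semitones to C#5; fretting 8 more gives F#4 + 7 + 8 = F#4 + 15 semitones = A5.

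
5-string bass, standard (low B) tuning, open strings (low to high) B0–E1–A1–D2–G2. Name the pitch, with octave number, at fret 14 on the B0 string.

The open B0 string plus 14 semitones: B–C–C#–D–…–B–C–C#.
The walk passes from B into C 2 times, so the octave number goes from 0 to 2.

C♯2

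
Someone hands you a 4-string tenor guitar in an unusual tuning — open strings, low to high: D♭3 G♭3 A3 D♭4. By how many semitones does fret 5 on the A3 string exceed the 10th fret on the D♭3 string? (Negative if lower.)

A3 at fret 5 → D4 (MIDI 62); D♭3 at fret 10 → B3 (MIDI 59).
62 − 59 = 3, so the two pitches are 3 semitones apart.

3 semitones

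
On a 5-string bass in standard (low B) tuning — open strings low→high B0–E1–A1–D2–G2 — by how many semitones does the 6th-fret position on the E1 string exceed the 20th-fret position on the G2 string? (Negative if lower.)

-29 semitones

E1 at fret 6 → A#1 (MIDI 34); G2 at fret 20 → D#4 (MIDI 63).
34 − 63 = -29, so the two pitches are 29 semitones apart.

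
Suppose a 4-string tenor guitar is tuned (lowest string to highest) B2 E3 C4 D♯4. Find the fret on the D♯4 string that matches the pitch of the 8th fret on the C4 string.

C4 at fret 8 is C4 + 8 semitones = G♯4.
The open D♯4 string is 3 semitones above the open C4, so the same pitch on the D♯4 string lies at fret 8 − 3 = 5.

5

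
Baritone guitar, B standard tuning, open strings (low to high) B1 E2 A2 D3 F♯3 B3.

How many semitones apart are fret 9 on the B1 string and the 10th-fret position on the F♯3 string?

20 semitones

B1 at fret 9 → G♯2 (MIDI 44); F♯3 at fret 10 → E4 (MIDI 64).
44 − 64 = -20, so the two pitches are 20 semitones apart, with E4 the higher.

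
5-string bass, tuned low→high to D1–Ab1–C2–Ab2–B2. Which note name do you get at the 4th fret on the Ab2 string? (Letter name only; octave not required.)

The open Ab2 string plus 4 semitones: Ab–A–Bb–B–C.

C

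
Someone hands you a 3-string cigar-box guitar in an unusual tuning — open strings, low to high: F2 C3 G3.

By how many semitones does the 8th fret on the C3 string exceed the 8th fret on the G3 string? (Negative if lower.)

C3 at fret 8 → Ab3 (MIDI 56); G3 at fret 8 → Eb4 (MIDI 63).
56 − 63 = -7, so the two pitches are 7 semitones apart.

-7 semitones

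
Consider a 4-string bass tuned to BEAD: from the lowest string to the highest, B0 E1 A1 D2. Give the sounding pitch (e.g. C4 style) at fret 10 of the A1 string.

The open A1 string plus 10 semitones: A–A#–B–C–…–F–F#–G.
The walk passes from B into C once, so the octave number goes from 1 to 2.

G2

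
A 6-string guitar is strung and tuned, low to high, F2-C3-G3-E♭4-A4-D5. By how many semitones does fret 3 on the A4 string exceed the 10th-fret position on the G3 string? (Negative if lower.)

A4 at fret 3 → C5 (MIDI 72); G3 at fret 10 → F4 (MIDI 65).
72 − 65 = 7, so the two pitches are 7 semitones apart.

7 semitones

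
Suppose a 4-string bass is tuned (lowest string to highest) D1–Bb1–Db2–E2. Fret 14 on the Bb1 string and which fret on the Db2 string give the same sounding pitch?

Fret 14 on Bb1 is MIDI 34 + 14 = 48 (C3). On the Db2 string (open MIDI 37), that pitch is 48 − 37 = fret 11.

11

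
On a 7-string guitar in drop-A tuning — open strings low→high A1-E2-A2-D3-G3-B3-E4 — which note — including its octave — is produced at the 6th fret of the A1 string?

D#2

The open A1 string plus 6 semitones: A–A#–B–C–C#–D–D#.
The walk passes from B into C once, so the octave number goes from 1 to 2.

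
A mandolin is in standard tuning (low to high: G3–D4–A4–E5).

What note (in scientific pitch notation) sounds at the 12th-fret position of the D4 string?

D5

D4 is MIDI 62. Adding 12 gives 74, which is D5.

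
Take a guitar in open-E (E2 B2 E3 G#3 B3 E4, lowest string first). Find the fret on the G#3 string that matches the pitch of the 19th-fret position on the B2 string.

B2 at fret 19 is B2 + 19 semitones = F#4.
The open G#3 string is 9 semitones above the open B2, so the same pitch on the G#3 string lies at fret 19 − 9 = 10.

10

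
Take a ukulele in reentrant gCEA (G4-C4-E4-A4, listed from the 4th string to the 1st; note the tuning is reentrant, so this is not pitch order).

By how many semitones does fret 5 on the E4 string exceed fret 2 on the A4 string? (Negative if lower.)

E4 at fret 5 → A4 (MIDI 69); A4 at fret 2 → B4 (MIDI 71).
69 − 71 = -2, so the two pitches are 2 semitones apart.

-2 semitones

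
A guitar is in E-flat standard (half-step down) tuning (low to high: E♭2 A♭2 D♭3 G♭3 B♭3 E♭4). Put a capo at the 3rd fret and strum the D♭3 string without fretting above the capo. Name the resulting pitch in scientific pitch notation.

E3

The capo raises the open D♭3 by 3 semitones to E3; fretting 0 more gives D♭3 + 3 + 0 = D♭3 + 3 semitones = E3.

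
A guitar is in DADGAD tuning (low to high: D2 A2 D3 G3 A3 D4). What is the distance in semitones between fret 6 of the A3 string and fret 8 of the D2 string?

A3 at fret 6 → D♯4 (MIDI 63); D2 at fret 8 → A♯2 (MIDI 46).
63 − 46 = 17, so the two pitches are 17 semitones apart, with D♯4 the higher.

17 semitones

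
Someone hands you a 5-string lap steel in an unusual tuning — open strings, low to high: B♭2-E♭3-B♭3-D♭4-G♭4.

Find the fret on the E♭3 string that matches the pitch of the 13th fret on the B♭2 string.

B♭2 at fret 13 is B♭2 + 13 semitones = B3.
The open E♭3 string is 5 semitones above the open B♭2, so the same pitch on the E♭3 string lies at fret 13 − 5 = 8.

8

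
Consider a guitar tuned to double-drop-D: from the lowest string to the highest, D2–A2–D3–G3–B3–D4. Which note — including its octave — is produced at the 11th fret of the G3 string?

F#4

Each fret is one semitone, so G3 + 11 = F#4.
(Equivalently spelled Gb4.)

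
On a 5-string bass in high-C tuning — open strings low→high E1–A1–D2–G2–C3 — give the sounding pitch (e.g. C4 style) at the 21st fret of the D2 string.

B3

Each fret is one semitone, so D2 + 21 = B3.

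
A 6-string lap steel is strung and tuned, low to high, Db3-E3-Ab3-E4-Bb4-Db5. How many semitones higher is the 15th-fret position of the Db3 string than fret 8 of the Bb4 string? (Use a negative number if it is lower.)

Db3 at fret 15 → E4 (MIDI 64); Bb4 at fret 8 → Gb5 (MIDI 78).
64 − 78 = -14, so the two pitches are 14 semitones apart.

-14 semitones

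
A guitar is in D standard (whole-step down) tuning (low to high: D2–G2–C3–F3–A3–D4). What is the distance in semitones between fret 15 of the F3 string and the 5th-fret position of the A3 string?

6 semitones

F3 at fret 15 → G#4 (MIDI 68); A3 at fret 5 → D4 (MIDI 62).
68 − 62 = 6, so the two pitches are 6 semitones apart, with G#4 the higher.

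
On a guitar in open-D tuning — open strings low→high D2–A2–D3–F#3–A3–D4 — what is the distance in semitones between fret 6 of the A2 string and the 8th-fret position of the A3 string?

A2 at fret 6 → D#3 (MIDI 51); A3 at fret 8 → F4 (MIDI 65).
51 − 65 = -14, so the two pitches are 14 semitones apart, with F4 the higher.

14 semitones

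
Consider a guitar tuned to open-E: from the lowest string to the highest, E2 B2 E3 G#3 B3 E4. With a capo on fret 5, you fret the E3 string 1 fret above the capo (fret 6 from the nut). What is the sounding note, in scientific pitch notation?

The capo raises the open E3 by 5 semitones to A3; fretting 1 more gives E3 + 5 + 1 = E3 + 6 semitones = A#3.
(Also written Bb.)

A#3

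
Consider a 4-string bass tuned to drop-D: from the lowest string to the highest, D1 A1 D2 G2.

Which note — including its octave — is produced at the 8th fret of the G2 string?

D#3

The open G2 string plus 8 semitones: G–G#–A–A#–B–C–C#–D–D#.
The walk passes from B into C once, so the octave number goes from 2 to 3.
(Equivalently spelled Eb3.)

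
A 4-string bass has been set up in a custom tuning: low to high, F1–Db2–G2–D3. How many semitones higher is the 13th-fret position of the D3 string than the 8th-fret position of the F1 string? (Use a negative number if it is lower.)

D3 at fret 13 → Eb4 (MIDI 63); F1 at fret 8 → Db2 (MIDI 37).
63 − 37 = 26, so the two pitches are 26 semitones apart.

26 semitones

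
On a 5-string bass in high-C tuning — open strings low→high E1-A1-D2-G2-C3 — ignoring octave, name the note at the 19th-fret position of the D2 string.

D2 is MIDI 38. Adding 19 gives 57; 57 mod 12 = 9, i.e. A.

A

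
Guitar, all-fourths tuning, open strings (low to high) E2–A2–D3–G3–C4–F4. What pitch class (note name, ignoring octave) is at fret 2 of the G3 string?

A

Each fret is one semitone, so G3 + 2 = A.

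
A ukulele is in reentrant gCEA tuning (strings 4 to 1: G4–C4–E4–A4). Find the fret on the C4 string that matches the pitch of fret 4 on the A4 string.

A4 at fret 4 is A4 + 4 semitones = C♯5.
The open C4 string is 9 semitones below the open A4, so the same pitch on the C4 string lies at fret 4 + 9 = 13.

13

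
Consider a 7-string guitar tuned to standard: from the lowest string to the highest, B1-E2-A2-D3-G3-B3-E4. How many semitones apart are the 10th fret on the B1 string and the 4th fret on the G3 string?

14 semitones

B1 at fret 10 → A2 (MIDI 45); G3 at fret 4 → B3 (MIDI 59).
45 − 59 = -14, so the two pitches are 14 semitones apart, with B3 the higher.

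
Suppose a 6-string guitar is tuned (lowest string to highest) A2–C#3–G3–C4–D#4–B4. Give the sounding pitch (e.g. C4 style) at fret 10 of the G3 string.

F4

G3 is MIDI 55. Adding 10 gives 65, which is F4.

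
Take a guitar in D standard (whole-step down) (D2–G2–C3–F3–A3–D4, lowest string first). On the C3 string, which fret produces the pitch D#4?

D#4 is 15 semitones above the open C3 (C–C#–D–D#–…–C#–D–D#), so it sits at fret 15.

15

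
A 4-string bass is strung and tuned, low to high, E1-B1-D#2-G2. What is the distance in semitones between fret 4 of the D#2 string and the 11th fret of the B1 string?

D#2 at fret 4 → G2 (MIDI 43); B1 at fret 11 → A#2 (MIDI 46).
43 − 46 = -3, so the two pitches are 3 semitones apart, with A#2 the higher.

3 semitones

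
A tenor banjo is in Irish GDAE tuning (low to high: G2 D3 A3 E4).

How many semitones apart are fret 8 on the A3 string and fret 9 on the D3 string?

A3 at fret 8 → F4 (MIDI 65); D3 at fret 9 → B3 (MIDI 59).
65 − 59 = 6, so the two pitches are 6 semitones apart, with F4 the higher.

6 semitones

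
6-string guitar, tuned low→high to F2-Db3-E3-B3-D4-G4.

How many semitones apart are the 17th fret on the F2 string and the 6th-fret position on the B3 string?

F2 at fret 17 → Bb3 (MIDI 58); B3 at fret 6 → F4 (MIDI 65).
58 − 65 = -7, so the two pitches are 7 semitones apart, with F4 the higher.

7 semitones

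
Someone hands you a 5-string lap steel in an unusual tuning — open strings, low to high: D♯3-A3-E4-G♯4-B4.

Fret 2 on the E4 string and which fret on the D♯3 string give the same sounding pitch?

Fret 2 on E4 is MIDI 64 + 2 = 66 (F♯4). On the D♯3 string (open MIDI 51), that pitch is 66 − 51 = fret 15.

15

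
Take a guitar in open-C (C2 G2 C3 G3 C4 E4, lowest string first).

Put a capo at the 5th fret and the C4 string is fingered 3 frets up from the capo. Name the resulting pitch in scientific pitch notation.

G♯4

The capo raises the open C4 by 5 semitones to F4; fretting 3 more gives C4 + 5 + 3 = C4 + 8 semitones = G♯4.
(Also written A♭.)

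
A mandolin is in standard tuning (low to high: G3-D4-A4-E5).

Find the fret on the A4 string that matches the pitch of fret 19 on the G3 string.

Fret 19 on G3 is MIDI 55 + 19 = 74 (D5). On the A4 string (open MIDI 69), that pitch is 74 − 69 = fret 5.

5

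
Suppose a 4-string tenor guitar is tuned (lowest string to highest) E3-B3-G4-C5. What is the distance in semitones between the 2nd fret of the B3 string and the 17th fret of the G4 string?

B3 at fret 2 → C♯4 (MIDI 61); G4 at fret 17 → C6 (MIDI 84).
61 − 84 = -23, so the two pitches are 23 semitones apart, with C6 the higher.

23 semitones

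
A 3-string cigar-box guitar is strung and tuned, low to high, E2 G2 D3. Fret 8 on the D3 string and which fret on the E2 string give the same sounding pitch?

D3 at fret 8 is D3 + 8 semitones = A#3.
The open E2 string is 10 semitones below the open D3, so the same pitch on the E2 string lies at fret 8 + 10 = 18.

18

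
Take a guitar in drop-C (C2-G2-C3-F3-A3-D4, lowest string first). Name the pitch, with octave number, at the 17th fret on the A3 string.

Each fret is one semitone, so A3 + 17 = D5.

D5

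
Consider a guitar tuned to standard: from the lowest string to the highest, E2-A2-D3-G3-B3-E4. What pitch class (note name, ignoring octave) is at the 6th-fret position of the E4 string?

A♯

The open E4 string plus 6 semitones: E–F–F#–G–G#–A–A#.
(Equivalently spelled B♭.)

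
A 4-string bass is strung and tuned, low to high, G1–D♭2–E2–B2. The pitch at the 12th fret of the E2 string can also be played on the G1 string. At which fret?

21

E2 at fret 12 is E2 + 12 semitones = E3.
The open G1 string is 9 semitones below the open E2, so the same pitch on the G1 string lies at fret 12 + 9 = 21.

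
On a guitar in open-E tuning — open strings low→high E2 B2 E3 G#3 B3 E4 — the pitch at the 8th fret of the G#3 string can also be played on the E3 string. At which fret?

12

Fret 8 on G#3 is MIDI 56 + 8 = 64 (E4). On the E3 string (open MIDI 52), that pitch is 64 − 52 = fret 12.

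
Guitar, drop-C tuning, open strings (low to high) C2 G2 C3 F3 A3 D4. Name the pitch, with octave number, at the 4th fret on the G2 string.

B2

Each fret is one semitone, so G2 + 4 = B2.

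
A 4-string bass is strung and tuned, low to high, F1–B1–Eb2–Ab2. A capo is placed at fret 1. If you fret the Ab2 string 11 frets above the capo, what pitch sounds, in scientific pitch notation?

The capo raises the open Ab2 by 1 semitone to A2; fretting 11 more gives Ab2 + 1 + 11 = Ab2 + 12 semitones = Ab3.

Ab3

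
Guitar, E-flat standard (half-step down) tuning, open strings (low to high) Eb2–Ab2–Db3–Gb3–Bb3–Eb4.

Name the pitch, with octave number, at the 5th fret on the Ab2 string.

Db3

Each fret is one semitone, so Ab2 + 5 = Db3.
(Equivalently spelled C#3.)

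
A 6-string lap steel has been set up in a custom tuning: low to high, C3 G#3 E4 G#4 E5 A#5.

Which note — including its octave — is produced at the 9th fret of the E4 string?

C#5

The open E4 string plus 9 semitones: E–F–F#–G–G#–A–A#–B–C–C#.
The walk passes from B into C once, so the octave number goes from 4 to 5.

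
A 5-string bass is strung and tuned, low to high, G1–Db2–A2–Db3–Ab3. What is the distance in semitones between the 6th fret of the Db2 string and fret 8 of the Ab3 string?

21 semitones

Db2 at fret 6 → G2 (MIDI 43); Ab3 at fret 8 → E4 (MIDI 64).
43 − 64 = -21, so the two pitches are 21 semitones apart, with E4 the higher.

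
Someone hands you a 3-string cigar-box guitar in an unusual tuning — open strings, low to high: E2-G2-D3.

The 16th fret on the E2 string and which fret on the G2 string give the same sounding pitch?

Fret 16 on E2 is MIDI 40 + 16 = 56 (Ab3). On the G2 string (open MIDI 43), that pitch is 56 − 43 = fret 13.

13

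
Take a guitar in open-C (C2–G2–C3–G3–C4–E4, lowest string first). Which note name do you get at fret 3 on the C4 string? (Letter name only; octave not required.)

D♯

The open C4 string plus 3 semitones: C–C#–D–D#.
(Equivalently spelled E♭.)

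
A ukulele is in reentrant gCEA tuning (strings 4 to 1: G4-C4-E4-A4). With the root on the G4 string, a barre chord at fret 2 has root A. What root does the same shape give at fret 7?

Moving from fret 2 to fret 7 shifts the root by 5 semitones.
A up 5 semitones is D.

D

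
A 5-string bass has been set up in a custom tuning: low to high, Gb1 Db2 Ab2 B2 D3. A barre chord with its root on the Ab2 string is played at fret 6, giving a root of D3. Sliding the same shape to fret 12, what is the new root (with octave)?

Ab3

Moving from fret 6 to fret 12 shifts the root by 6 semitones.
D3 up 6 semitones is Ab3.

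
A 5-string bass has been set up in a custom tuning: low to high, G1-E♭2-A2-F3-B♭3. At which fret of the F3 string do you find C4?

7

C4 is 7 semitones above the open F3 (F–Gb–G–Ab–A–Bb–B–C), so it sits at fret 7.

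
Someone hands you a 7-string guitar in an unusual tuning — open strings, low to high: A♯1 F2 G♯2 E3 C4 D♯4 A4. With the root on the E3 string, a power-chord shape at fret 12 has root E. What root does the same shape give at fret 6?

A♯

Moving from fret 12 to fret 6 shifts the root by -6 semitones.
E down 6 semitones is A♯.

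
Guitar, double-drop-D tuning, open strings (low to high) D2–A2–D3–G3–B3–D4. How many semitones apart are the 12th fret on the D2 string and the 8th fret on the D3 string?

D2 at fret 12 → D3 (MIDI 50); D3 at fret 8 → A♯3 (MIDI 58).
50 − 58 = -8, so the two pitches are 8 semitones apart, with A♯3 the higher.

8 semitones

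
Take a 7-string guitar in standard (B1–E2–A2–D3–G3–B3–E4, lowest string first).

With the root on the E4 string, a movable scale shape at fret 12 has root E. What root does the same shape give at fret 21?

Moving from fret 12 to fret 21 shifts the root by 9 semitones.
E up 9 semitones is C#.

C#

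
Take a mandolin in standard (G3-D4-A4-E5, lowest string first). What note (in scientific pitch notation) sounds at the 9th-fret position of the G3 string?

E4

Each fret is one semitone, so G3 + 9 = E4.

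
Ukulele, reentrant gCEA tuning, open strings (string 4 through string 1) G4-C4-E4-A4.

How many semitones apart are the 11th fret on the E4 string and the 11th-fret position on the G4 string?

E4 at fret 11 → D♯5 (MIDI 75); G4 at fret 11 → F♯5 (MIDI 78).
75 − 78 = -3, so the two pitches are 3 semitones apart, with F♯5 the higher.

3 semitones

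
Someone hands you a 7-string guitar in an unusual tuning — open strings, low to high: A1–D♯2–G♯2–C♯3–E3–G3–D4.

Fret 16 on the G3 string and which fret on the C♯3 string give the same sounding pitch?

G3 at fret 16 is G3 + 16 semitones = B4.
The open C♯3 string is 6 semitones below the open G3, so the same pitch on the C♯3 string lies at fret 16 + 6 = 22.

22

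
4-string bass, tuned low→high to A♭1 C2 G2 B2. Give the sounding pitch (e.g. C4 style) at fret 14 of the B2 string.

B2 is MIDI 47. Adding 14 gives 61, which is D♭4.
(Equivalently spelled C♯4.)

D♭4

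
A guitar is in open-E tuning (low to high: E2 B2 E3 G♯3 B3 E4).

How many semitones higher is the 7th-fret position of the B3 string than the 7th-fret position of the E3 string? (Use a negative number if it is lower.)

B3 at fret 7 → F♯4 (MIDI 66); E3 at fret 7 → B3 (MIDI 59).
66 − 59 = 7, so the two pitches are 7 semitones apart.

7 semitones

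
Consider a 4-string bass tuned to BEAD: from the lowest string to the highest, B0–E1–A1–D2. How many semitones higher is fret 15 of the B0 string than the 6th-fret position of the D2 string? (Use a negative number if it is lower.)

-6 semitones

B0 at fret 15 → D2 (MIDI 38); D2 at fret 6 → G♯2 (MIDI 44).
38 − 44 = -6, so the two pitches are 6 semitones apart.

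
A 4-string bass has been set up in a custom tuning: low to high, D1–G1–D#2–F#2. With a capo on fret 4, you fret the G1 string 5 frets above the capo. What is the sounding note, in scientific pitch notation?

The capo raises the open G1 by 4 semitones to B1; fretting 5 more gives G1 + 4 + 5 = G1 + 9 semitones = E2.

E2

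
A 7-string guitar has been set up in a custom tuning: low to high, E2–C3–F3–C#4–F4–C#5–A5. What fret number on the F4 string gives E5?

E5 is 11 semitones above the open F4 (F–F#–G–G#–…–D–D#–E), so it sits at fret 11.

11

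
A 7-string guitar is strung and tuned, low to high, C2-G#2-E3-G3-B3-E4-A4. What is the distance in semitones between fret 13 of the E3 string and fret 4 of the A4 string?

8 semitones

E3 at fret 13 → F4 (MIDI 65); A4 at fret 4 → C#5 (MIDI 73).
65 − 73 = -8, so the two pitches are 8 semitones apart, with C#5 the higher.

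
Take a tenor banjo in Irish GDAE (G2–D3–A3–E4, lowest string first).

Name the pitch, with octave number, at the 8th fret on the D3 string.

A#3

The open D3 string plus 8 semitones: D–D#–E–F–F#–G–G#–A–A#.
No B→C boundary is crossed, so the octave stays at 3.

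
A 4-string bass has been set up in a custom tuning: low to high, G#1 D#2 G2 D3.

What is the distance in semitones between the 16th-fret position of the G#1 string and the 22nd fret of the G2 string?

17 semitones

G#1 at fret 16 → C3 (MIDI 48); G2 at fret 22 → F4 (MIDI 65).
48 − 65 = -17, so the two pitches are 17 semitones apart, with F4 the higher.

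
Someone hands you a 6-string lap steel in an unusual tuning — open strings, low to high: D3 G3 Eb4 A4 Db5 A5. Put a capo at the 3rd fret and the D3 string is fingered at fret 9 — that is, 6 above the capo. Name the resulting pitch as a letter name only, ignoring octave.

The capo raises the open D3 by 3 semitones to F3; fretting 6 more gives D3 + 3 + 6 = D3 + 9 semitones, landing on B.

B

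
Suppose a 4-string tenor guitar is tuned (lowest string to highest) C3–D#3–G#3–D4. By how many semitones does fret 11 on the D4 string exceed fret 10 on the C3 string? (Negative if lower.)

15 semitones

D4 at fret 11 → C#5 (MIDI 73); C3 at fret 10 → A#3 (MIDI 58).
73 − 58 = 15, so the two pitches are 15 semitones apart.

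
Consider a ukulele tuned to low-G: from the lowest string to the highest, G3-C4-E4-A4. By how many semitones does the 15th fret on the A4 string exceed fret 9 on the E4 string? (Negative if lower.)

11 semitones

A4 at fret 15 → C6 (MIDI 84); E4 at fret 9 → C#5 (MIDI 73).
84 − 73 = 11, so the two pitches are 11 semitones apart.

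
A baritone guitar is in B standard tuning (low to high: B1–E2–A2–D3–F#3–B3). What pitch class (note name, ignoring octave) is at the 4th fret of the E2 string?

The open E2 string plus 4 semitones: E–F–F#–G–G#.

G#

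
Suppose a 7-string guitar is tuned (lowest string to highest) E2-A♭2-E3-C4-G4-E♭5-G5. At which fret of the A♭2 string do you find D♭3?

5

D♭3 is 5 semitones above the open A♭2 (Ab–A–Bb–B–C–Db), so it sits at fret 5.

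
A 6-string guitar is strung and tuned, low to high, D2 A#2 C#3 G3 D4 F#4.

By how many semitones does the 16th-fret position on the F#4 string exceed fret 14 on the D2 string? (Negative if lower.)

30 semitones

F#4 at fret 16 → A#5 (MIDI 82); D2 at fret 14 → E3 (MIDI 52).
82 − 52 = 30, so the two pitches are 30 semitones apart.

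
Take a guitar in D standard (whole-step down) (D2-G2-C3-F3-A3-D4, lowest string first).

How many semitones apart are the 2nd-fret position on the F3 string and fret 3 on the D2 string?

F3 at fret 2 → G3 (MIDI 55); D2 at fret 3 → F2 (MIDI 41).
55 − 41 = 14, so the two pitches are 14 semitones apart, with G3 the higher.

14 semitones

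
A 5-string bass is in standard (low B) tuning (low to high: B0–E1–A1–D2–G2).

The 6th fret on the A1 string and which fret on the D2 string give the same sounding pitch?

1

A1 at fret 6 is A1 + 6 semitones = D#2.
The open D2 string is 5 semitones above the open A1, so the same pitch on the D2 string lies at fret 6 − 5 = 1.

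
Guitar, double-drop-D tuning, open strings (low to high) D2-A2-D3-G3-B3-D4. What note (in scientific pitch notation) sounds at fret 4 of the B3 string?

D#4

Each fret is one semitone, so B3 + 4 = D#4.
(Equivalently spelled Eb4.)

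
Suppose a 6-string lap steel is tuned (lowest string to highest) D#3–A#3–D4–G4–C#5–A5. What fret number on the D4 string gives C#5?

11

C#5 is 11 semitones above the open D4 (D–D#–E–F–…–B–C–C#), so it sits at fret 11.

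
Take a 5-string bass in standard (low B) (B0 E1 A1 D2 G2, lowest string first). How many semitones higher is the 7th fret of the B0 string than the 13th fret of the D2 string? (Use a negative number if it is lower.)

-21 semitones

B0 at fret 7 → F♯1 (MIDI 30); D2 at fret 13 → D♯3 (MIDI 51).
30 − 51 = -21, so the two pitches are 21 semitones apart.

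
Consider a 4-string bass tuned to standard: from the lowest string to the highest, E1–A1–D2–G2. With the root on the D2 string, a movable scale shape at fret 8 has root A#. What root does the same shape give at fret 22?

Moving from fret 8 to fret 22 shifts the root by 14 semitones.
A# up 14 semitones is C.

C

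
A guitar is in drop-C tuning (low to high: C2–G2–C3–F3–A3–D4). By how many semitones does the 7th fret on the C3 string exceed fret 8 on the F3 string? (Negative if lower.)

C3 at fret 7 → G3 (MIDI 55); F3 at fret 8 → C#4 (MIDI 61).
55 − 61 = -6, so the two pitches are 6 semitones apart.

-6 semitones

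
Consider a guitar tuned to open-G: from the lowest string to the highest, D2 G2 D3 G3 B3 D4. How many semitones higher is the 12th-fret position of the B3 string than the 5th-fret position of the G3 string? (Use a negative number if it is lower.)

B3 at fret 12 → B4 (MIDI 71); G3 at fret 5 → C4 (MIDI 60).
71 − 60 = 11, so the two pitches are 11 semitones apart.

11 semitones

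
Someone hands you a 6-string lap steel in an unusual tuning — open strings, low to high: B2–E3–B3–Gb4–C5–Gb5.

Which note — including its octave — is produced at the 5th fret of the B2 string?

The open B2 string plus 5 semitones: B–C–Db–D–Eb–E.
The walk passes from B into C once, so the octave number goes from 2 to 3.

E3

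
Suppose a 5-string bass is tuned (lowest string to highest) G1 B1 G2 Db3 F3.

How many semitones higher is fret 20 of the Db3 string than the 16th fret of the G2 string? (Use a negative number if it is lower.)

Db3 at fret 20 → A4 (MIDI 69); G2 at fret 16 → B3 (MIDI 59).
69 − 59 = 10, so the two pitches are 10 semitones apart.

10 semitones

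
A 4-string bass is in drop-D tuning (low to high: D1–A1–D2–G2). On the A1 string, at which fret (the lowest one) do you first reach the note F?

From A1, count semitones up the chromatic scale until reaching F: A–A#–B–C–C#–D–D#–E–F — 8 steps.

8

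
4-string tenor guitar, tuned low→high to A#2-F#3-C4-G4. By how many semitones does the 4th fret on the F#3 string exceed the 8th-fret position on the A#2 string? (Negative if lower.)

4 semitones

F#3 at fret 4 → A#3 (MIDI 58); A#2 at fret 8 → F#3 (MIDI 54).
58 − 54 = 4, so the two pitches are 4 semitones apart.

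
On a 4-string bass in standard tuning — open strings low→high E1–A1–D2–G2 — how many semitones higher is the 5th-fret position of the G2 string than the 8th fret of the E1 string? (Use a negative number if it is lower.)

G2 at fret 5 → C3 (MIDI 48); E1 at fret 8 → C2 (MIDI 36).
48 − 36 = 12, so the two pitches are 12 semitones apart.

12 semitones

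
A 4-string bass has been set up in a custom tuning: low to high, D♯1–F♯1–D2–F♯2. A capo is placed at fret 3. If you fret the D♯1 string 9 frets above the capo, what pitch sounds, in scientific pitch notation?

The capo raises the open D♯1 by 3 semitones to F♯1; fretting 9 more gives D♯1 + 3 + 9 = D♯1 + 12 semitones = D♯2.

D♯2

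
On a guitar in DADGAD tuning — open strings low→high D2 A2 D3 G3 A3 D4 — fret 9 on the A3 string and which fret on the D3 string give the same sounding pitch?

Fret 9 on A3 is MIDI 57 + 9 = 66 (F#4). On the D3 string (open MIDI 50), that pitch is 66 − 50 = fret 16.

16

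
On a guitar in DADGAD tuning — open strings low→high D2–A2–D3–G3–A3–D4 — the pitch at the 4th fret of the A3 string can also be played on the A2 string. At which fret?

16

Fret 4 on A3 is MIDI 57 + 4 = 61 (C#4). On the A2 string (open MIDI 45), that pitch is 61 − 45 = fret 16.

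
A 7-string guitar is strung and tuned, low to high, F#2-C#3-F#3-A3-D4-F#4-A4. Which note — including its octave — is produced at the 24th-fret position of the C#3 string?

The open C#3 string plus 24 semitones: C#–D–D#–E–…–B–C–C#.
The walk passes from B into C 2 times, so the octave number goes from 3 to 5.

C#5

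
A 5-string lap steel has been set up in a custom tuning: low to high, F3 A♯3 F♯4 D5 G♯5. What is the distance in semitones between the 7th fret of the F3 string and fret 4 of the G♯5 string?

24 semitones

F3 at fret 7 → C4 (MIDI 60); G♯5 at fret 4 → C6 (MIDI 84).
60 − 84 = -24, so the two pitches are 24 semitones apart, with C6 the higher.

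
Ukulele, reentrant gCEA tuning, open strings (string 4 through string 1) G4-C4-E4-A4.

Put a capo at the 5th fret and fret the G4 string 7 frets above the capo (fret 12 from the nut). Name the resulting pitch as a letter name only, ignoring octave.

G

The capo raises the open G4 by 5 semitones to C5; fretting 7 more gives G4 + 5 + 7 = G4 + 12 semitones, landing on G.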